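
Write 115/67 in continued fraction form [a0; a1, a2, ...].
[1; 1, 2, 1, 1, 9]

Euclidean algorithm steps:
115 = 1 × 67 + 48
67 = 1 × 48 + 19
48 = 2 × 19 + 10
19 = 1 × 10 + 9
10 = 1 × 9 + 1
9 = 9 × 1 + 0
Continued fraction: [1; 1, 2, 1, 1, 9]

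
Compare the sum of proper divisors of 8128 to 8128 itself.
perfect

Proper divisors of 8128: sum = 1 + 2 + 4 + 8 + 16 + 32 + 64 + 127 + 254 + 508 + 1016 + 2032 + 4064 = 8128
Since 8128 = 8128, 8128 is perfect.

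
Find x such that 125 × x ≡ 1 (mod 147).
20

gcd(125, 147) = 1, so the inverse exists.
Extended Euclidean algorithm on (147, 125):
147 = 1 × 125 + 22  ⟹  22 = (1)·147 + (-1)·125
125 = 5 × 22 + 15  ⟹  15 = (-5)·147 + (6)·125
22 = 1 × 15 + 7  ⟹  7 = (6)·147 + (-7)·125
15 = 2 × 7 + 1  ⟹  1 = (-17)·147 + (20)·125
So (20)·125 ≡ 1 (mod 147), i.e. 125^(-1) ≡ 20 (mod 147).
Check: 125 × 20 = 2500 ≡ 1 (mod 147)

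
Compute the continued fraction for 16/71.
[0; 4, 2, 3, 2]

Euclidean algorithm steps:
16 = 0 × 71 + 16
71 = 4 × 16 + 7
16 = 2 × 7 + 2
7 = 3 × 2 + 1
2 = 2 × 1 + 0
Continued fraction: [0; 4, 2, 3, 2]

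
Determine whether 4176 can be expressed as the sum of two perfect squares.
24² + 60² (a=24, b=60)

Factorization: 4176 = 2^4 × 3^2 × 29
By Fermat: n is sum of two squares iff every prime p ≡ 3 (mod 4) appears to even power.
All primes ≡ 3 (mod 4) appear to even power.
Search a = 0, 1, 2, … for 4176 - a² a perfect square: first hit at a = 24: 4176 - 576 = 3600 = 60².
4176 = 24² + 60² = 576 + 3600 ✓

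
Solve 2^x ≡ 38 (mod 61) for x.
27

Baby-step giant-step with step n = ⌈√61⌉ = 8.
Baby steps 2^j mod 61 (j:value) for j=0..7: 0:1, 1:2, 2:4, 3:8, 4:16, 5:32, 6:3, 7:6.
Giant-step multiplier: 2^(-8) ≡ 2^(60-8) = 2^52 ≡ 56 (mod 61).
Giant steps γ_i = 38·56^i mod 61: γ_0=38, γ_1=54, γ_2=35, γ_3=8 (in table at j=3).
x = i·n + j = 3·8 + 3 = 27.
Check: 2^27 ≡ 38 (mod 61).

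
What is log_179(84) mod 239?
39

Baby-step giant-step with step n = ⌈√239⌉ = 16.
Baby steps 179^j mod 239 (j:value) for j=0..15: 0:1, 1:179, 2:15, 3:56, 4:225, 5:123, 6:29, 7:172, 8:196, 9:190, 10:72, 11:221, 12:124, 13:208, 14:187, 15:13.
Giant-step multiplier: 179^(-16) ≡ 179^(238-16) = 179^222 ≡ 110 (mod 239).
Giant steps γ_i = 84·110^i mod 239: γ_0=84, γ_1=158, γ_2=172 (in table at j=7).
x = i·n + j = 2·16 + 7 = 39.
Check: 179^39 ≡ 84 (mod 239).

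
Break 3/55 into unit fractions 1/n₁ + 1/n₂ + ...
1/19 + 1/523 + 1/546535

Greedy algorithm:
3/55: ceiling(55/3) = 19, use 1/19
2/1045: ceiling(1045/2) = 523, use 1/523
1/546535: ceiling(546535/1) = 546535, use 1/546535
Result: 3/55 = 1/19 + 1/523 + 1/546535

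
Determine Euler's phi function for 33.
20

33 = 3 × 11
φ(n) = n × ∏(1 - 1/p) for each prime p dividing n
φ(33) = 33 × (1 - 1/3) × (1 - 1/11) = 20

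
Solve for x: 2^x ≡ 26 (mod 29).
19

Baby-step giant-step with step n = ⌈√29⌉ = 6.
Baby steps 2^j mod 29 (j:value) for j=0..5: 0:1, 1:2, 2:4, 3:8, 4:16, 5:3.
Giant-step multiplier: 2^(-6) ≡ 2^(28-6) = 2^22 ≡ 5 (mod 29).
Giant steps γ_i = 26·5^i mod 29: γ_0=26, γ_1=14, γ_2=12, γ_3=2 (in table at j=1).
x = i·n + j = 3·6 + 1 = 19.
Check: 2^19 ≡ 26 (mod 29).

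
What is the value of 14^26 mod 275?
36

Repeated squaring. Binary of 26 = 11010.
14^1 ≡ 14 (mod 275); 14^2 ≡ 196 (mod 275); 14^4 ≡ 191 (mod 275); 14^8 ≡ 181 (mod 275); 14^16 ≡ 36 (mod 275)
14^26 = 14^2 × 14^8 × 14^16 ≡ 36 (mod 275)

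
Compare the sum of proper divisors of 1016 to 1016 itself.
deficient

Proper divisors of 1016: sum = 1 + 2 + 4 + 8 + 127 + 254 + 508 = 904
Since 904 < 1016, 1016 is deficient.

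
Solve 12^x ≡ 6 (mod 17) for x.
11

Baby-step giant-step with step n = ⌈√17⌉ = 5.
Baby steps 12^j mod 17 (j:value) for j=0..4: 0:1, 1:12, 2:8, 3:11, 4:13.
Giant-step multiplier: 12^(-5) ≡ 12^(16-5) = 12^11 ≡ 6 (mod 17).
Giant steps γ_i = 6·6^i mod 17: γ_0=6, γ_1=2, γ_2=12 (in table at j=1).
x = i·n + j = 2·5 + 1 = 11.
Check: 12^11 ≡ 6 (mod 17).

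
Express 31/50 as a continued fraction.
[0; 1, 1, 1, 1, 1, 2, 2]

Euclidean algorithm steps:
31 = 0 × 50 + 31
50 = 1 × 31 + 19
31 = 1 × 19 + 12
19 = 1 × 12 + 7
12 = 1 × 7 + 5
7 = 1 × 5 + 2
5 = 2 × 2 + 1
2 = 2 × 1 + 0
Continued fraction: [0; 1, 1, 1, 1, 1, 2, 2]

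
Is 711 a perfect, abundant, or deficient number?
deficient

Proper divisors of 711: sum = 1 + 3 + 9 + 79 + 237 = 329
Since 329 < 711, 711 is deficient.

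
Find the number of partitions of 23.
1255

p(n) counts ways to write n as a sum of positive integers (order ignored).
Euler's pentagonal recurrence: p(k) = p(k-1) + p(k-2) - p(k-5) - p(k-7) + p(k-12) + p(k-15) - ... (offsets j(3j∓1)/2, signs ++--, p(0)=1, p(<0)=0).
DP table for k = 0..22: p(0)=1, p(1)=1, p(2)=2, p(3)=3, p(4)=5, p(5)=7, p(6)=11, p(7)=15, p(8)=22, p(9)=30, p(10)=42, p(11)=56, p(12)=77, p(13)=101, p(14)=135, p(15)=176, p(16)=231, p(17)=297, p(18)=385, p(19)=490, p(20)=627, p(21)=792, p(22)=1002.
Final step: p(23) = p(22) + p(21) - p(18) - p(16) + p(11) + p(8) - p(1)
= 1002 + 792 - 385 - 231 + 56 + 22 - 1
= 1255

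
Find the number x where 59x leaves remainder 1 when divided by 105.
89

gcd(59, 105) = 1, so the inverse exists.
Extended Euclidean algorithm on (105, 59):
105 = 1 × 59 + 46  ⟹  46 = (1)·105 + (-1)·59
59 = 1 × 46 + 13  ⟹  13 = (-1)·105 + (2)·59
46 = 3 × 13 + 7  ⟹  7 = (4)·105 + (-7)·59
13 = 1 × 7 + 6  ⟹  6 = (-5)·105 + (9)·59
7 = 1 × 6 + 1  ⟹  1 = (9)·105 + (-16)·59
So (-16)·59 ≡ 1 (mod 105), i.e. 59^(-1) ≡ -16 ≡ 89 (mod 105).
Check: 59 × 89 = 5251 ≡ 1 (mod 105)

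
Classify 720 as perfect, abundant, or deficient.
abundant

Proper divisors of 720: sum = 1 + 2 + 3 + 4 + 5 + 6 + 8 + 9 + ... + 144 + 180 + 240 + 360 (29 divisors) = 1698
Since 1698 > 720, 720 is abundant.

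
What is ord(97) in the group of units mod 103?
51

103 is prime, so ord(97) divides φ(103) = 102.
Divisors of 102: 1, 2, 3, 6, 17, 34, 51, 102.
Repeated squaring: 97^1 ≡ 97, 97^2 ≡ 36, 97^4 ≡ 60, 97^8 ≡ 98, 97^16 ≡ 25, 97^32 ≡ 7, 97^64 ≡ 49 (mod 103).
Test 97^d mod 103 for each divisor d in increasing order:
97^1 ≡ 97
97^2 ≡ 36
97^3 = 97^2·97^1 ≡ 93
97^6 = 97^4·97^2 ≡ 100
97^17 = 97^16·97^1 ≡ 56
97^34 = 97^32·97^2 ≡ 46
97^51 = 97^32·97^16·97^2·97^1 ≡ 1  ← first divisor giving 1
The order is 51.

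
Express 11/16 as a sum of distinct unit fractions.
1/2 + 1/6 + 1/48

Greedy algorithm:
11/16: ceiling(16/11) = 2, use 1/2
3/16: ceiling(16/3) = 6, use 1/6
1/48: ceiling(48/1) = 48, use 1/48
Result: 11/16 = 1/2 + 1/6 + 1/48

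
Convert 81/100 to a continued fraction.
[0; 1, 4, 3, 1, 4]

Euclidean algorithm steps:
81 = 0 × 100 + 81
100 = 1 × 81 + 19
81 = 4 × 19 + 5
19 = 3 × 5 + 4
5 = 1 × 4 + 1
4 = 4 × 1 + 0
Continued fraction: [0; 1, 4, 3, 1, 4]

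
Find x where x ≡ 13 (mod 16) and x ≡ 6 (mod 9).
141

Using Chinese Remainder Theorem:
M = 16 × 9 = 144
M1 = 9, M2 = 16
y1 = 9^(-1) mod 16 = 9
y2 = 16^(-1) mod 9 = 4
x = (13×9×9 + 6×16×4) mod 144 = 141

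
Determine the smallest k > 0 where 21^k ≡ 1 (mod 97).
96

97 is prime, so ord(21) divides φ(97) = 96.
Divisors of 96: 1, 2, 3, 4, 6, 8, 12, 16, 24, 32, 48, 96.
Repeated squaring: 21^1 ≡ 21, 21^2 ≡ 53, 21^4 ≡ 93, 21^8 ≡ 16, 21^16 ≡ 62, 21^32 ≡ 61, 21^64 ≡ 35 (mod 97).
Test 21^d mod 97 for each divisor d in increasing order:
21^1 ≡ 21
21^2 ≡ 53
21^3 = 21^2·21^1 ≡ 46
21^4 ≡ 93
21^6 = 21^4·21^2 ≡ 79
21^8 ≡ 16
21^12 = 21^8·21^4 ≡ 33
21^16 ≡ 62
21^24 = 21^16·21^8 ≡ 22
21^32 ≡ 61
21^48 = 21^32·21^16 ≡ 96
21^96 = 21^64·21^32 ≡ 1  ← first divisor giving 1
The order is 96.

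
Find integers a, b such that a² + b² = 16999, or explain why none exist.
Not possible

Factorization: 16999 = 89 × 191
By Fermat: n is sum of two squares iff every prime p ≡ 3 (mod 4) appears to even power.
Prime(s) ≡ 3 (mod 4) with odd exponent: [(191, 1)]
Therefore 16999 cannot be expressed as a² + b².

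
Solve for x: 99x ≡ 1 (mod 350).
99

gcd(99, 350) = 1, so the inverse exists.
Extended Euclidean algorithm on (350, 99):
350 = 3 × 99 + 53  ⟹  53 = (1)·350 + (-3)·99
99 = 1 × 53 + 46  ⟹  46 = (-1)·350 + (4)·99
53 = 1 × 46 + 7  ⟹  7 = (2)·350 + (-7)·99
46 = 6 × 7 + 4  ⟹  4 = (-13)·350 + (46)·99
7 = 1 × 4 + 3  ⟹  3 = (15)·350 + (-53)·99
4 = 1 × 3 + 1  ⟹  1 = (-28)·350 + (99)·99
So (99)·99 ≡ 1 (mod 350), i.e. 99^(-1) ≡ 99 (mod 350).
Check: 99 × 99 = 9801 ≡ 1 (mod 350)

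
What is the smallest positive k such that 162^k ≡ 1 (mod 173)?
172

173 is prime, so ord(162) divides φ(173) = 172.
Divisors of 172: 1, 2, 4, 43, 86, 172.
Repeated squaring: 162^1 ≡ 162, 162^2 ≡ 121, 162^4 ≡ 109, 162^8 ≡ 117, 162^16 ≡ 22, 162^32 ≡ 138, 162^64 ≡ 14, 162^128 ≡ 23 (mod 173).
Test 162^d mod 173 for each divisor d in increasing order:
162^1 ≡ 162
162^2 ≡ 121
162^4 ≡ 109
162^43 = 162^32·162^8·162^2·162^1 ≡ 80
162^86 = 162^64·162^16·162^4·162^2 ≡ 172
162^172 = 162^128·162^32·162^8·162^4 ≡ 1  ← first divisor giving 1
The order is 172.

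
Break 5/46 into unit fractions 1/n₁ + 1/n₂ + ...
1/10 + 1/115

Greedy algorithm:
5/46: ceiling(46/5) = 10, use 1/10
1/115: ceiling(115/1) = 115, use 1/115
Result: 5/46 = 1/10 + 1/115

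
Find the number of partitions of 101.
214481126

p(n) counts ways to write n as a sum of positive integers (order ignored).
Euler's pentagonal recurrence: p(k) = p(k-1) + p(k-2) - p(k-5) - p(k-7) + p(k-12) + p(k-15) - ... (offsets j(3j∓1)/2, signs ++--, p(0)=1, p(<0)=0).
DP table for k = 0..100: p(0)=1, p(1)=1, p(2)=2, p(3)=3, p(4)=5, p(5)=7, p(6)=11, p(7)=15, p(8)=22, p(9)=30, p(10)=42, p(11)=56, p(12)=77, p(13)=101, p(14)=135, p(15)=176, p(16)=231, p(17)=297, p(18)=385, p(19)=490, p(20)=627, p(21)=792, p(22)=1002, p(23)=1255, p(24)=1575, p(25)=1958, p(26)=2436, p(27)=3010, p(28)=3718, p(29)=4565, p(30)=5604, p(31)=6842, p(32)=8349, p(33)=10143, p(34)=12310, p(35)=14883, p(36)=17977, p(37)=21637, p(38)=26015, p(39)=31185, p(40)=37338, p(41)=44583, p(42)=53174, p(43)=63261, p(44)=75175, p(45)=89134, p(46)=105558, p(47)=124754, p(48)=147273, p(49)=173525, p(50)=204226, p(51)=239943, p(52)=281589, p(53)=329931, p(54)=386155, p(55)=451276, p(56)=526823, p(57)=614154, p(58)=715220, p(59)=831820, p(60)=966467, p(61)=1121505, p(62)=1300156, p(63)=1505499, p(64)=1741630, p(65)=2012558, p(66)=2323520, p(67)=2679689, p(68)=3087735, p(69)=3554345, p(70)=4087968, p(71)=4697205, p(72)=5392783, p(73)=6185689, p(74)=7089500, p(75)=8118264, p(76)=9289091, p(77)=10619863, p(78)=12132164, p(79)=13848650, p(80)=15796476, p(81)=18004327, p(82)=20506255, p(83)=23338469, p(84)=26543660, p(85)=30167357, p(86)=34262962, p(87)=38887673, p(88)=44108109, p(89)=49995925, p(90)=56634173, p(91)=64112359, p(92)=72533807, p(93)=82010177, p(94)=92669720, p(95)=104651419, p(96)=118114304, p(97)=133230930, p(98)=150198136, p(99)=169229875, p(100)=190569292.
Final step: p(101) = p(100) + p(99) - p(96) - p(94) + p(89) + p(86) - p(79) - p(75) + p(66) + p(61) - p(50) - p(44) + p(31) + p(24) - p(9) - p(1)
= 190569292 + 169229875 - 118114304 - 92669720 + 49995925 + 34262962 - 13848650 - 8118264 + 2323520 + 1121505 - 204226 - 75175 + 6842 + 1575 - 30 - 1
= 214481126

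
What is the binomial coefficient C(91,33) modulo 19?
3

Using Lucas' theorem:
Write n=91 and k=33 in base 19:
n in base 19: [4, 15]
k in base 19: [1, 14]
C(91,33) mod 19 = ∏ C(n_i, k_i) mod 19
Digit binomials (mod 19): C(4,1) = 4; C(15,14) = 15
Product: 4 × 15 = 60 ≡ 3 (mod 19)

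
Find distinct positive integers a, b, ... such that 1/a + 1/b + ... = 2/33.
1/17 + 1/561

Greedy algorithm:
2/33: ceiling(33/2) = 17, use 1/17
1/561: ceiling(561/1) = 561, use 1/561
Result: 2/33 = 1/17 + 1/561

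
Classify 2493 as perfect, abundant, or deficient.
deficient

Proper divisors of 2493: sum = 1 + 3 + 9 + 277 + 831 = 1121
Since 1121 < 2493, 2493 is deficient.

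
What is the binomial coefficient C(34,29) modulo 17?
0

Using Lucas' theorem:
Write n=34 and k=29 in base 17:
n in base 17: [2, 0]
k in base 17: [1, 12]
C(34,29) mod 17 = ∏ C(n_i, k_i) mod 17
Digit binomials (mod 17): C(2,1) = 2; C(0,12) = 0 (k_i > n_i)
Product: 2 × 0 = 0 ≡ 0 (mod 17)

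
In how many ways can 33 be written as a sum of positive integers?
10143

p(n) counts ways to write n as a sum of positive integers (order ignored).
Euler's pentagonal recurrence: p(k) = p(k-1) + p(k-2) - p(k-5) - p(k-7) + p(k-12) + p(k-15) - ... (offsets j(3j∓1)/2, signs ++--, p(0)=1, p(<0)=0).
DP table for k = 0..32: p(0)=1, p(1)=1, p(2)=2, p(3)=3, p(4)=5, p(5)=7, p(6)=11, p(7)=15, p(8)=22, p(9)=30, p(10)=42, p(11)=56, p(12)=77, p(13)=101, p(14)=135, p(15)=176, p(16)=231, p(17)=297, p(18)=385, p(19)=490, p(20)=627, p(21)=792, p(22)=1002, p(23)=1255, p(24)=1575, p(25)=1958, p(26)=2436, p(27)=3010, p(28)=3718, p(29)=4565, p(30)=5604, p(31)=6842, p(32)=8349.
Final step: p(33) = p(32) + p(31) - p(28) - p(26) + p(21) + p(18) - p(11) - p(7)
= 8349 + 6842 - 3718 - 2436 + 792 + 385 - 56 - 15
= 10143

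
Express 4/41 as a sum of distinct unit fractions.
1/11 + 1/151 + 1/34051 + 1/2318907151

Greedy algorithm:
4/41: ceiling(41/4) = 11, use 1/11
3/451: ceiling(451/3) = 151, use 1/151
2/68101: ceiling(68101/2) = 34051, use 1/34051
1/2318907151: ceiling(2318907151/1) = 2318907151, use 1/2318907151
Result: 4/41 = 1/11 + 1/151 + 1/34051 + 1/2318907151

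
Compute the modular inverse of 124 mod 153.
58

gcd(124, 153) = 1, so the inverse exists.
Extended Euclidean algorithm on (153, 124):
153 = 1 × 124 + 29  ⟹  29 = (1)·153 + (-1)·124
124 = 4 × 29 + 8  ⟹  8 = (-4)·153 + (5)·124
29 = 3 × 8 + 5  ⟹  5 = (13)·153 + (-16)·124
8 = 1 × 5 + 3  ⟹  3 = (-17)·153 + (21)·124
5 = 1 × 3 + 2  ⟹  2 = (30)·153 + (-37)·124
3 = 1 × 2 + 1  ⟹  1 = (-47)·153 + (58)·124
So (58)·124 ≡ 1 (mod 153), i.e. 124^(-1) ≡ 58 (mod 153).
Check: 124 × 58 = 7192 ≡ 1 (mod 153)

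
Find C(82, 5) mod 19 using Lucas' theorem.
6

Using Lucas' theorem:
Write n=82 and k=5 in base 19:
n in base 19: [4, 6]
k in base 19: [0, 5]
C(82,5) mod 19 = ∏ C(n_i, k_i) mod 19
Digit binomials (mod 19): C(4,0) = 1; C(6,5) = 6
Product: 1 × 6 = 6 ≡ 6 (mod 19)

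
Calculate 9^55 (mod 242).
1

Repeated squaring. Binary of 55 = 110111.
9^1 ≡ 9 (mod 242); 9^2 ≡ 81 (mod 242); 9^4 ≡ 27 (mod 242); 9^8 ≡ 3 (mod 242); 9^16 ≡ 9 (mod 242); 9^32 ≡ 81 (mod 242)
9^55 = 9^1 × 9^2 × 9^4 × 9^16 × 9^32 ≡ 1 (mod 242)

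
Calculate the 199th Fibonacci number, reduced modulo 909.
607

Matrix identity: Q^n = [[F_(n+1), F_n], [F_n, F_(n-1)]] with Q = [[1,1],[1,0]].
n = 199 = 11000111₂. Square-and-multiply, entries mod 909:
Q^1 = [[1,1],[1,0]]
Q^3 = (Q^1)²·Q = [[3,2],[2,1]]
Q^6 = (Q^3)² = [[13,8],[8,5]]
Q^12 = (Q^6)² = [[233,144],[144,89]]
Q^24 = (Q^12)² = [[487,9],[9,478]]
Q^49 = (Q^24)²·Q = [[505,1],[1,504]]
Q^99 = (Q^49)²·Q = [[606,506],[506,100]]
Q^199 = (Q^99)²·Q = [[606,607],[607,908]]
F_199 mod 909 = Q^199[0][1] = 607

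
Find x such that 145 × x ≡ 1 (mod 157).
13

gcd(145, 157) = 1, so the inverse exists.
Extended Euclidean algorithm on (157, 145):
157 = 1 × 145 + 12  ⟹  12 = (1)·157 + (-1)·145
145 = 12 × 12 + 1  ⟹  1 = (-12)·157 + (13)·145
So (13)·145 ≡ 1 (mod 157), i.e. 145^(-1) ≡ 13 (mod 157).
Check: 145 × 13 = 1885 ≡ 1 (mod 157)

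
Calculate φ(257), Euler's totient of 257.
256

257 = 257
φ(n) = n × ∏(1 - 1/p) for each prime p dividing n
φ(257) = 257 × (1 - 1/257) = 256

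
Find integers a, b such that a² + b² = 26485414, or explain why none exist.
Not possible

Factorization: 26485414 = 2 × 37 × 71^3
By Fermat: n is sum of two squares iff every prime p ≡ 3 (mod 4) appears to even power.
Prime(s) ≡ 3 (mod 4) with odd exponent: [(71, 3)]
Therefore 26485414 cannot be expressed as a² + b².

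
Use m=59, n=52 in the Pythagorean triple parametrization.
(777, 6136, 6185)

Euclid's formula: a = m² - n², b = 2mn, c = m² + n²
m = 59, n = 52
a = 59² - 52² = 3481 - 2704 = 777
b = 2 × 59 × 52 = 6136
c = 59² + 52² = 3481 + 2704 = 6185
Verification: 777² + 6136² = 603729 + 37650496 = 38254225 = 6185² ✓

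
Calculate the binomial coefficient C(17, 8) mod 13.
0

Using Lucas' theorem:
Write n=17 and k=8 in base 13:
n in base 13: [1, 4]
k in base 13: [0, 8]
C(17,8) mod 13 = ∏ C(n_i, k_i) mod 13
Digit binomials (mod 13): C(1,0) = 1; C(4,8) = 0 (k_i > n_i)
Product: 1 × 0 = 0 ≡ 0 (mod 13)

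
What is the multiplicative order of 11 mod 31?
30

31 is prime, so ord(11) divides φ(31) = 30.
Divisors of 30: 1, 2, 3, 5, 6, 10, 15, 30.
Repeated squaring: 11^1 ≡ 11, 11^2 ≡ 28, 11^4 ≡ 9, 11^8 ≡ 19, 11^16 ≡ 20 (mod 31).
Test 11^d mod 31 for each divisor d in increasing order:
11^1 ≡ 11
11^2 ≡ 28
11^3 = 11^2·11^1 ≡ 29
11^5 = 11^4·11^1 ≡ 6
11^6 = 11^4·11^2 ≡ 4
11^10 = 11^8·11^2 ≡ 5
11^15 = 11^8·11^4·11^2·11^1 ≡ 30
11^30 = 11^16·11^8·11^4·11^2 ≡ 1  ← first divisor giving 1
The order is 30.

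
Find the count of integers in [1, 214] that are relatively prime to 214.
106

214 = 2 × 107
φ(n) = n × ∏(1 - 1/p) for each prime p dividing n
φ(214) = 214 × (1 - 1/2) × (1 - 1/107) = 106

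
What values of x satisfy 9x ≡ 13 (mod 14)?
x ≡ 3 (mod 14)

gcd(9, 14) = 1, which divides 13, so solutions exist.
Find 9^(-1) mod 14 by the extended Euclidean algorithm:
14 = 1 × 9 + 5  ⟹  5 = (1)·14 + (-1)·9
9 = 1 × 5 + 4  ⟹  4 = (-1)·14 + (2)·9
5 = 1 × 4 + 1  ⟹  1 = (2)·14 + (-3)·9
So (-3)·9 ≡ 1 (mod 14), i.e. 9^(-1) ≡ -3 ≡ 11 (mod 14).
x ≡ 11 × 13 = 143 ≡ 3 (mod 14).
Check: 9 × 3 = 27 ≡ 13 (mod 14).
Unique solution: x ≡ 3 (mod 14)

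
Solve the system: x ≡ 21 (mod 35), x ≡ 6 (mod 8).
126

Using Chinese Remainder Theorem:
M = 35 × 8 = 280
M1 = 8, M2 = 35
y1 = 8^(-1) mod 35 = 22
y2 = 35^(-1) mod 8 = 3
x = (21×8×22 + 6×35×3) mod 280 = 126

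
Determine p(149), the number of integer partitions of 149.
37027355200

p(n) counts ways to write n as a sum of positive integers (order ignored).
Euler's pentagonal recurrence: p(k) = p(k-1) + p(k-2) - p(k-5) - p(k-7) + p(k-12) + p(k-15) - ... (offsets j(3j∓1)/2, signs ++--, p(0)=1, p(<0)=0).
DP table for k = 0..148: p(0)=1, p(1)=1, p(2)=2, p(3)=3, p(4)=5, p(5)=7, p(6)=11, p(7)=15, p(8)=22, p(9)=30, p(10)=42, p(11)=56, p(12)=77, p(13)=101, p(14)=135, p(15)=176, p(16)=231, p(17)=297, p(18)=385, p(19)=490, p(20)=627, p(21)=792, p(22)=1002, p(23)=1255, p(24)=1575, p(25)=1958, p(26)=2436, p(27)=3010, p(28)=3718, p(29)=4565, p(30)=5604, p(31)=6842, p(32)=8349, p(33)=10143, p(34)=12310, p(35)=14883, p(36)=17977, p(37)=21637, p(38)=26015, p(39)=31185, p(40)=37338, p(41)=44583, p(42)=53174, p(43)=63261, p(44)=75175, p(45)=89134, p(46)=105558, p(47)=124754, p(48)=147273, p(49)=173525, p(50)=204226, p(51)=239943, p(52)=281589, p(53)=329931, p(54)=386155, p(55)=451276, p(56)=526823, p(57)=614154, p(58)=715220, p(59)=831820, p(60)=966467, p(61)=1121505, p(62)=1300156, p(63)=1505499, p(64)=1741630, p(65)=2012558, p(66)=2323520, p(67)=2679689, p(68)=3087735, p(69)=3554345, p(70)=4087968, p(71)=4697205, p(72)=5392783, p(73)=6185689, p(74)=7089500, p(75)=8118264, p(76)=9289091, p(77)=10619863, p(78)=12132164, p(79)=13848650, p(80)=15796476, p(81)=18004327, p(82)=20506255, p(83)=23338469, p(84)=26543660, p(85)=30167357, p(86)=34262962, p(87)=38887673, p(88)=44108109, p(89)=49995925, p(90)=56634173, p(91)=64112359, p(92)=72533807, p(93)=82010177, p(94)=92669720, p(95)=104651419, p(96)=118114304, p(97)=133230930, p(98)=150198136, p(99)=169229875, p(100)=190569292, p(101)=214481126, p(102)=241265379, p(103)=271248950, p(104)=304801365, p(105)=342325709, p(106)=384276336, p(107)=431149389, p(108)=483502844, p(109)=541946240, p(110)=607163746, p(111)=679903203, p(112)=761002156, p(113)=851376628, p(114)=952050665, p(115)=1064144451, p(116)=1188908248, p(117)=1327710076, p(118)=1482074143, p(119)=1653668665, p(120)=1844349560, p(121)=2056148051, p(122)=2291320912, p(123)=2552338241, p(124)=2841940500, p(125)=3163127352, p(126)=3519222692, p(127)=3913864295, p(128)=4351078600, p(129)=4835271870, p(130)=5371315400, p(131)=5964539504, p(132)=6620830889, p(133)=7346629512, p(134)=8149040695, p(135)=9035836076, p(136)=10015581680, p(137)=11097645016, p(138)=12292341831, p(139)=13610949895, p(140)=15065878135, p(141)=16670689208, p(142)=18440293320, p(143)=20390982757, p(144)=22540654445, p(145)=24908858009, p(146)=27517052599, p(147)=30388671978, p(148)=33549419497.
Final step: p(149) = p(148) + p(147) - p(144) - p(142) + p(137) + p(134) - p(127) - p(123) + p(114) + p(109) - p(98) - p(92) + p(79) + p(72) - p(57) - p(49) + p(32) + p(23) - p(4)
= 33549419497 + 30388671978 - 22540654445 - 18440293320 + 11097645016 + 8149040695 - 3913864295 - 2552338241 + 952050665 + 541946240 - 150198136 - 72533807 + 13848650 + 5392783 - 614154 - 173525 + 8349 + 1255 - 5
= 37027355200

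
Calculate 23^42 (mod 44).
1

Repeated squaring. Binary of 42 = 101010.
23^1 ≡ 23 (mod 44); 23^2 ≡ 1 (mod 44); 23^4 ≡ 1 (mod 44); 23^8 ≡ 1 (mod 44); 23^16 ≡ 1 (mod 44); 23^32 ≡ 1 (mod 44)
23^42 = 23^2 × 23^8 × 23^32 ≡ 1 (mod 44)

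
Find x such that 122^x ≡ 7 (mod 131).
44

Baby-step giant-step with step n = ⌈√131⌉ = 12.
Baby steps 122^j mod 131 (j:value) for j=0..11: 0:1, 1:122, 2:81, 3:57, 4:11, 5:32, 6:105, 7:103, 8:121, 9:90, 10:107, 11:85.
Giant-step multiplier: 122^(-12) ≡ 122^(130-12) = 122^118 ≡ 25 (mod 131).
Giant steps γ_i = 7·25^i mod 131: γ_0=7, γ_1=44, γ_2=52, γ_3=121 (in table at j=8).
x = i·n + j = 3·12 + 8 = 44.
Check: 122^44 ≡ 7 (mod 131).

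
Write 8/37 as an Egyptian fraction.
1/5 + 1/62 + 1/11470

Greedy algorithm:
8/37: ceiling(37/8) = 5, use 1/5
3/185: ceiling(185/3) = 62, use 1/62
1/11470: ceiling(11470/1) = 11470, use 1/11470
Result: 8/37 = 1/5 + 1/62 + 1/11470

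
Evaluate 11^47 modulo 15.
11

Repeated squaring. Binary of 47 = 101111.
11^1 ≡ 11 (mod 15); 11^2 ≡ 1 (mod 15); 11^4 ≡ 1 (mod 15); 11^8 ≡ 1 (mod 15); 11^16 ≡ 1 (mod 15); 11^32 ≡ 1 (mod 15)
11^47 = 11^1 × 11^2 × 11^4 × 11^8 × 11^32 ≡ 11 (mod 15)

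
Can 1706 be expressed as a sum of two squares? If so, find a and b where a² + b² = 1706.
5² + 41² (a=5, b=41)

Factorization: 1706 = 2 × 853
By Fermat: n is sum of two squares iff every prime p ≡ 3 (mod 4) appears to even power.
All primes ≡ 3 (mod 4) appear to even power.
Search a = 0, 1, 2, … for 1706 - a² a perfect square: first hit at a = 5: 1706 - 25 = 1681 = 41².
1706 = 5² + 41² = 25 + 1681 ✓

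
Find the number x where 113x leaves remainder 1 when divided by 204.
65

gcd(113, 204) = 1, so the inverse exists.
Extended Euclidean algorithm on (204, 113):
204 = 1 × 113 + 91  ⟹  91 = (1)·204 + (-1)·113
113 = 1 × 91 + 22  ⟹  22 = (-1)·204 + (2)·113
91 = 4 × 22 + 3  ⟹  3 = (5)·204 + (-9)·113
22 = 7 × 3 + 1  ⟹  1 = (-36)·204 + (65)·113
So (65)·113 ≡ 1 (mod 204), i.e. 113^(-1) ≡ 65 (mod 204).
Check: 113 × 65 = 7345 ≡ 1 (mod 204)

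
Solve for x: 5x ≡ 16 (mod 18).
x ≡ 14 (mod 18)

gcd(5, 18) = 1, which divides 16, so solutions exist.
Find 5^(-1) mod 18 by the extended Euclidean algorithm:
18 = 3 × 5 + 3  ⟹  3 = (1)·18 + (-3)·5
5 = 1 × 3 + 2  ⟹  2 = (-1)·18 + (4)·5
3 = 1 × 2 + 1  ⟹  1 = (2)·18 + (-7)·5
So (-7)·5 ≡ 1 (mod 18), i.e. 5^(-1) ≡ -7 ≡ 11 (mod 18).
x ≡ 11 × 16 = 176 ≡ 14 (mod 18).
Check: 5 × 14 = 70 ≡ 16 (mod 18).
Unique solution: x ≡ 14 (mod 18)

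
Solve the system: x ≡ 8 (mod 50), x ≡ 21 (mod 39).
1308

Using Chinese Remainder Theorem:
M = 50 × 39 = 1950
M1 = 39, M2 = 50
y1 = 39^(-1) mod 50 = 9
y2 = 50^(-1) mod 39 = 32
x = (8×39×9 + 21×50×32) mod 1950 = 1308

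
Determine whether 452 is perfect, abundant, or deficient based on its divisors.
deficient

Proper divisors of 452: sum = 1 + 2 + 4 + 113 + 226 = 346
Since 346 < 452, 452 is deficient.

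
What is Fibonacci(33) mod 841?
788

Matrix identity: Q^n = [[F_(n+1), F_n], [F_n, F_(n-1)]] with Q = [[1,1],[1,0]].
n = 33 = 100001₂. Square-and-multiply, entries mod 841:
Q^1 = [[1,1],[1,0]]
Q^2 = (Q^1)² = [[2,1],[1,1]]
Q^4 = (Q^2)² = [[5,3],[3,2]]
Q^8 = (Q^4)² = [[34,21],[21,13]]
Q^16 = (Q^8)² = [[756,146],[146,610]]
Q^33 = (Q^16)²·Q = [[66,788],[788,119]]
F_33 mod 841 = Q^33[0][1] = 788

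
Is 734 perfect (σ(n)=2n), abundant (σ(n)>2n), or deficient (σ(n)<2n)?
deficient

Proper divisors of 734: sum = 1 + 2 + 367 = 370
Since 370 < 734, 734 is deficient.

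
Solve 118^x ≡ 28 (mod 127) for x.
35

Baby-step giant-step with step n = ⌈√127⌉ = 12.
Baby steps 118^j mod 127 (j:value) for j=0..11: 0:1, 1:118, 2:81, 3:33, 4:84, 5:6, 6:73, 7:105, 8:71, 9:123, 10:36, 11:57.
Giant-step multiplier: 118^(-12) ≡ 118^(126-12) = 118^114 ≡ 76 (mod 127).
Giant steps γ_i = 28·76^i mod 127: γ_0=28, γ_1=96, γ_2=57 (in table at j=11).
x = i·n + j = 2·12 + 11 = 35.
Check: 118^35 ≡ 28 (mod 127).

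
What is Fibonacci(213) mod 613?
192

Matrix identity: Q^n = [[F_(n+1), F_n], [F_n, F_(n-1)]] with Q = [[1,1],[1,0]].
n = 213 = 11010101₂. Square-and-multiply, entries mod 613:
Q^1 = [[1,1],[1,0]]
Q^3 = (Q^1)²·Q = [[3,2],[2,1]]
Q^6 = (Q^3)² = [[13,8],[8,5]]
Q^13 = (Q^6)²·Q = [[377,233],[233,144]]
Q^26 = (Q^13)² = [[258,19],[19,239]]
Q^53 = (Q^26)²·Q = [[356,108],[108,248]]
Q^106 = (Q^53)² = [[475,254],[254,221]]
Q^213 = (Q^106)²·Q = [[432,192],[192,240]]
F_213 mod 613 = Q^213[0][1] = 192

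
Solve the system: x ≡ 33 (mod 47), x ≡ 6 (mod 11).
127

Using Chinese Remainder Theorem:
M = 47 × 11 = 517
M1 = 11, M2 = 47
y1 = 11^(-1) mod 47 = 30
y2 = 47^(-1) mod 11 = 4
x = (33×11×30 + 6×47×4) mod 517 = 127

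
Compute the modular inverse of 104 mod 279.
110

gcd(104, 279) = 1, so the inverse exists.
Extended Euclidean algorithm on (279, 104):
279 = 2 × 104 + 71  ⟹  71 = (1)·279 + (-2)·104
104 = 1 × 71 + 33  ⟹  33 = (-1)·279 + (3)·104
71 = 2 × 33 + 5  ⟹  5 = (3)·279 + (-8)·104
33 = 6 × 5 + 3  ⟹  3 = (-19)·279 + (51)·104
5 = 1 × 3 + 2  ⟹  2 = (22)·279 + (-59)·104
3 = 1 × 2 + 1  ⟹  1 = (-41)·279 + (110)·104
So (110)·104 ≡ 1 (mod 279), i.e. 104^(-1) ≡ 110 (mod 279).
Check: 104 × 110 = 11440 ≡ 1 (mod 279)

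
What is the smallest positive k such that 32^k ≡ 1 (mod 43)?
14

43 is prime, so ord(32) divides φ(43) = 42.
Divisors of 42: 1, 2, 3, 6, 7, 14, 21, 42.
Repeated squaring: 32^1 ≡ 32, 32^2 ≡ 35, 32^4 ≡ 21, 32^8 ≡ 11, 32^16 ≡ 35, 32^32 ≡ 21 (mod 43).
Test 32^d mod 43 for each divisor d in increasing order:
32^1 ≡ 32
32^2 ≡ 35
32^3 = 32^2·32^1 ≡ 2
32^6 = 32^4·32^2 ≡ 4
32^7 = 32^4·32^2·32^1 ≡ 42
32^14 = 32^8·32^4·32^2 ≡ 1  ← first divisor giving 1
The order is 14.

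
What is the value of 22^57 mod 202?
76

Repeated squaring. Binary of 57 = 111001.
22^1 ≡ 22 (mod 202); 22^2 ≡ 80 (mod 202); 22^4 ≡ 138 (mod 202); 22^8 ≡ 56 (mod 202); 22^16 ≡ 106 (mod 202); 22^32 ≡ 126 (mod 202)
22^57 = 22^1 × 22^8 × 22^16 × 22^32 ≡ 76 (mod 202)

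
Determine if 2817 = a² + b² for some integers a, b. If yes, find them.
36² + 39² (a=36, b=39)

Factorization: 2817 = 3^2 × 313
By Fermat: n is sum of two squares iff every prime p ≡ 3 (mod 4) appears to even power.
All primes ≡ 3 (mod 4) appear to even power.
Search a = 0, 1, 2, … for 2817 - a² a perfect square: first hit at a = 36: 2817 - 1296 = 1521 = 39².
2817 = 36² + 39² = 1296 + 1521 ✓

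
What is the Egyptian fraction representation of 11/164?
1/15 + 1/2460

Greedy algorithm:
11/164: ceiling(164/11) = 15, use 1/15
1/2460: ceiling(2460/1) = 2460, use 1/2460
Result: 11/164 = 1/15 + 1/2460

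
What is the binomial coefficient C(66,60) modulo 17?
7

Using Lucas' theorem:
Write n=66 and k=60 in base 17:
n in base 17: [3, 15]
k in base 17: [3, 9]
C(66,60) mod 17 = ∏ C(n_i, k_i) mod 17
Digit binomials (mod 17): C(3,3) = 1; C(15,9) = 5005 ≡ 7
Product: 1 × 7 = 7 ≡ 7 (mod 17)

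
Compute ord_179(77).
89

179 is prime, so ord(77) divides φ(179) = 178.
Divisors of 178: 1, 2, 89, 178.
Repeated squaring: 77^1 ≡ 77, 77^2 ≡ 22, 77^4 ≡ 126, 77^8 ≡ 124, 77^16 ≡ 161, 77^32 ≡ 145, 77^64 ≡ 82, 77^128 ≡ 101 (mod 179).
Test 77^d mod 179 for each divisor d in increasing order:
77^1 ≡ 77
77^2 ≡ 22
77^89 = 77^64·77^16·77^8·77^1 ≡ 1  ← first divisor giving 1
The order is 89.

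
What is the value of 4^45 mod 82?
40

Repeated squaring. Binary of 45 = 101101.
4^1 ≡ 4 (mod 82); 4^2 ≡ 16 (mod 82); 4^4 ≡ 10 (mod 82); 4^8 ≡ 18 (mod 82); 4^16 ≡ 78 (mod 82); 4^32 ≡ 16 (mod 82)
4^45 = 4^1 × 4^4 × 4^8 × 4^32 ≡ 40 (mod 82)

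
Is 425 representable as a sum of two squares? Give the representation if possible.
5² + 20² (a=5, b=20)

Factorization: 425 = 5^2 × 17
By Fermat: n is sum of two squares iff every prime p ≡ 3 (mod 4) appears to even power.
All primes ≡ 3 (mod 4) appear to even power.
Search a = 0, 1, 2, … for 425 - a² a perfect square: first hit at a = 5: 425 - 25 = 400 = 20².
425 = 5² + 20² = 25 + 400 ✓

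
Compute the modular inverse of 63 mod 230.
157

gcd(63, 230) = 1, so the inverse exists.
Extended Euclidean algorithm on (230, 63):
230 = 3 × 63 + 41  ⟹  41 = (1)·230 + (-3)·63
63 = 1 × 41 + 22  ⟹  22 = (-1)·230 + (4)·63
41 = 1 × 22 + 19  ⟹  19 = (2)·230 + (-7)·63
22 = 1 × 19 + 3  ⟹  3 = (-3)·230 + (11)·63
19 = 6 × 3 + 1  ⟹  1 = (20)·230 + (-73)·63
So (-73)·63 ≡ 1 (mod 230), i.e. 63^(-1) ≡ -73 ≡ 157 (mod 230).
Check: 63 × 157 = 9891 ≡ 1 (mod 230)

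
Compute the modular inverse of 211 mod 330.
61

gcd(211, 330) = 1, so the inverse exists.
Extended Euclidean algorithm on (330, 211):
330 = 1 × 211 + 119  ⟹  119 = (1)·330 + (-1)·211
211 = 1 × 119 + 92  ⟹  92 = (-1)·330 + (2)·211
119 = 1 × 92 + 27  ⟹  27 = (2)·330 + (-3)·211
92 = 3 × 27 + 11  ⟹  11 = (-7)·330 + (11)·211
27 = 2 × 11 + 5  ⟹  5 = (16)·330 + (-25)·211
11 = 2 × 5 + 1  ⟹  1 = (-39)·330 + (61)·211
So (61)·211 ≡ 1 (mod 330), i.e. 211^(-1) ≡ 61 (mod 330).
Check: 211 × 61 = 12871 ≡ 1 (mod 330)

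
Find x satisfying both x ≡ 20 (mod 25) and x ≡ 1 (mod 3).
70

Using Chinese Remainder Theorem:
M = 25 × 3 = 75
M1 = 3, M2 = 25
y1 = 3^(-1) mod 25 = 17
y2 = 25^(-1) mod 3 = 1
x = (20×3×17 + 1×25×1) mod 75 = 70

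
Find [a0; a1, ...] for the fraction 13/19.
[0; 1, 2, 6]

Euclidean algorithm steps:
13 = 0 × 19 + 13
19 = 1 × 13 + 6
13 = 2 × 6 + 1
6 = 6 × 1 + 0
Continued fraction: [0; 1, 2, 6]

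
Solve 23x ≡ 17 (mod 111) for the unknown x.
x ≡ 49 (mod 111)

gcd(23, 111) = 1, which divides 17, so solutions exist.
Find 23^(-1) mod 111 by the extended Euclidean algorithm:
111 = 4 × 23 + 19  ⟹  19 = (1)·111 + (-4)·23
23 = 1 × 19 + 4  ⟹  4 = (-1)·111 + (5)·23
19 = 4 × 4 + 3  ⟹  3 = (5)·111 + (-24)·23
4 = 1 × 3 + 1  ⟹  1 = (-6)·111 + (29)·23
So (29)·23 ≡ 1 (mod 111), i.e. 23^(-1) ≡ 29 (mod 111).
x ≡ 29 × 17 = 493 ≡ 49 (mod 111).
Check: 23 × 49 = 1127 ≡ 17 (mod 111).
Unique solution: x ≡ 49 (mod 111)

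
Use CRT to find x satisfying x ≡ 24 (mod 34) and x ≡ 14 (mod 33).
806

Using Chinese Remainder Theorem:
M = 34 × 33 = 1122
M1 = 33, M2 = 34
y1 = 33^(-1) mod 34 = 33
y2 = 34^(-1) mod 33 = 1
x = (24×33×33 + 14×34×1) mod 1122 = 806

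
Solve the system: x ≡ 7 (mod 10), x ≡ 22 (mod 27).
157

Using Chinese Remainder Theorem:
M = 10 × 27 = 270
M1 = 27, M2 = 10
y1 = 27^(-1) mod 10 = 3
y2 = 10^(-1) mod 27 = 19
x = (7×27×3 + 22×10×19) mod 270 = 157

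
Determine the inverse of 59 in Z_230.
39

gcd(59, 230) = 1, so the inverse exists.
Extended Euclidean algorithm on (230, 59):
230 = 3 × 59 + 53  ⟹  53 = (1)·230 + (-3)·59
59 = 1 × 53 + 6  ⟹  6 = (-1)·230 + (4)·59
53 = 8 × 6 + 5  ⟹  5 = (9)·230 + (-35)·59
6 = 1 × 5 + 1  ⟹  1 = (-10)·230 + (39)·59
So (39)·59 ≡ 1 (mod 230), i.e. 59^(-1) ≡ 39 (mod 230).
Check: 59 × 39 = 2301 ≡ 1 (mod 230)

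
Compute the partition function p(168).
228204732751

p(n) counts ways to write n as a sum of positive integers (order ignored).
Euler's pentagonal recurrence: p(k) = p(k-1) + p(k-2) - p(k-5) - p(k-7) + p(k-12) + p(k-15) - ... (offsets j(3j∓1)/2, signs ++--, p(0)=1, p(<0)=0).
DP table for k = 0..167: p(0)=1, p(1)=1, p(2)=2, p(3)=3, p(4)=5, p(5)=7, p(6)=11, p(7)=15, p(8)=22, p(9)=30, p(10)=42, p(11)=56, p(12)=77, p(13)=101, p(14)=135, p(15)=176, p(16)=231, p(17)=297, p(18)=385, p(19)=490, p(20)=627, p(21)=792, p(22)=1002, p(23)=1255, p(24)=1575, p(25)=1958, p(26)=2436, p(27)=3010, p(28)=3718, p(29)=4565, p(30)=5604, p(31)=6842, p(32)=8349, p(33)=10143, p(34)=12310, p(35)=14883, p(36)=17977, p(37)=21637, p(38)=26015, p(39)=31185, p(40)=37338, p(41)=44583, p(42)=53174, p(43)=63261, p(44)=75175, p(45)=89134, p(46)=105558, p(47)=124754, p(48)=147273, p(49)=173525, p(50)=204226, p(51)=239943, p(52)=281589, p(53)=329931, p(54)=386155, p(55)=451276, p(56)=526823, p(57)=614154, p(58)=715220, p(59)=831820, p(60)=966467, p(61)=1121505, p(62)=1300156, p(63)=1505499, p(64)=1741630, p(65)=2012558, p(66)=2323520, p(67)=2679689, p(68)=3087735, p(69)=3554345, p(70)=4087968, p(71)=4697205, p(72)=5392783, p(73)=6185689, p(74)=7089500, p(75)=8118264, p(76)=9289091, p(77)=10619863, p(78)=12132164, p(79)=13848650, p(80)=15796476, p(81)=18004327, p(82)=20506255, p(83)=23338469, p(84)=26543660, p(85)=30167357, p(86)=34262962, p(87)=38887673, p(88)=44108109, p(89)=49995925, p(90)=56634173, p(91)=64112359, p(92)=72533807, p(93)=82010177, p(94)=92669720, p(95)=104651419, p(96)=118114304, p(97)=133230930, p(98)=150198136, p(99)=169229875, p(100)=190569292, p(101)=214481126, p(102)=241265379, p(103)=271248950, p(104)=304801365, p(105)=342325709, p(106)=384276336, p(107)=431149389, p(108)=483502844, p(109)=541946240, p(110)=607163746, p(111)=679903203, p(112)=761002156, p(113)=851376628, p(114)=952050665, p(115)=1064144451, p(116)=1188908248, p(117)=1327710076, p(118)=1482074143, p(119)=1653668665, p(120)=1844349560, p(121)=2056148051, p(122)=2291320912, p(123)=2552338241, p(124)=2841940500, p(125)=3163127352, p(126)=3519222692, p(127)=3913864295, p(128)=4351078600, p(129)=4835271870, p(130)=5371315400, p(131)=5964539504, p(132)=6620830889, p(133)=7346629512, p(134)=8149040695, p(135)=9035836076, p(136)=10015581680, p(137)=11097645016, p(138)=12292341831, p(139)=13610949895, p(140)=15065878135, p(141)=16670689208, p(142)=18440293320, p(143)=20390982757, p(144)=22540654445, p(145)=24908858009, p(146)=27517052599, p(147)=30388671978, p(148)=33549419497, p(149)=37027355200, p(150)=40853235313, p(151)=45060624582, p(152)=49686288421, p(153)=54770336324, p(154)=60356673280, p(155)=66493182097, p(156)=73232243759, p(157)=80630964769, p(158)=88751778802, p(159)=97662728555, p(160)=107438159466, p(161)=118159068427, p(162)=129913904637, p(163)=142798995930, p(164)=156919475295, p(165)=172389800255, p(166)=189334822579, p(167)=207890420102.
Final step: p(168) = p(167) + p(166) - p(163) - p(161) + p(156) + p(153) - p(146) - p(142) + p(133) + p(128) - p(117) - p(111) + p(98) + p(91) - p(76) - p(68) + p(51) + p(42) - p(23) - p(13)
= 207890420102 + 189334822579 - 142798995930 - 118159068427 + 73232243759 + 54770336324 - 27517052599 - 18440293320 + 7346629512 + 4351078600 - 1327710076 - 679903203 + 150198136 + 64112359 - 9289091 - 3087735 + 239943 + 53174 - 1255 - 101
= 228204732751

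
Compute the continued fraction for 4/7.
[0; 1, 1, 3]

Euclidean algorithm steps:
4 = 0 × 7 + 4
7 = 1 × 4 + 3
4 = 1 × 3 + 1
3 = 3 × 1 + 0
Continued fraction: [0; 1, 1, 3]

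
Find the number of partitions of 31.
6842

p(n) counts ways to write n as a sum of positive integers (order ignored).
Euler's pentagonal recurrence: p(k) = p(k-1) + p(k-2) - p(k-5) - p(k-7) + p(k-12) + p(k-15) - ... (offsets j(3j∓1)/2, signs ++--, p(0)=1, p(<0)=0).
DP table for k = 0..30: p(0)=1, p(1)=1, p(2)=2, p(3)=3, p(4)=5, p(5)=7, p(6)=11, p(7)=15, p(8)=22, p(9)=30, p(10)=42, p(11)=56, p(12)=77, p(13)=101, p(14)=135, p(15)=176, p(16)=231, p(17)=297, p(18)=385, p(19)=490, p(20)=627, p(21)=792, p(22)=1002, p(23)=1255, p(24)=1575, p(25)=1958, p(26)=2436, p(27)=3010, p(28)=3718, p(29)=4565, p(30)=5604.
Final step: p(31) = p(30) + p(29) - p(26) - p(24) + p(19) + p(16) - p(9) - p(5)
= 5604 + 4565 - 2436 - 1575 + 490 + 231 - 30 - 7
= 6842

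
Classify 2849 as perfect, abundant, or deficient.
deficient

Proper divisors of 2849: sum = 1 + 7 + 11 + 37 + 77 + 259 + 407 = 799
Since 799 < 2849, 2849 is deficient.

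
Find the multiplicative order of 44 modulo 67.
66

67 is prime, so ord(44) divides φ(67) = 66.
Divisors of 66: 1, 2, 3, 6, 11, 22, 33, 66.
Repeated squaring: 44^1 ≡ 44, 44^2 ≡ 60, 44^4 ≡ 49, 44^8 ≡ 56, 44^16 ≡ 54, 44^32 ≡ 35, 44^64 ≡ 19 (mod 67).
Test 44^d mod 67 for each divisor d in increasing order:
44^1 ≡ 44
44^2 ≡ 60
44^3 = 44^2·44^1 ≡ 27
44^6 = 44^4·44^2 ≡ 59
44^11 = 44^8·44^2·44^1 ≡ 38
44^22 = 44^16·44^4·44^2 ≡ 37
44^33 = 44^32·44^1 ≡ 66
44^66 = 44^64·44^2 ≡ 1  ← first divisor giving 1
The order is 66.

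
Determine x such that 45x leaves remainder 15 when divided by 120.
x ≡ 3 (mod 8)

gcd(45, 120) = 15, which divides 15, so solutions exist.
Divide through by 15: 3x ≡ 1 (mod 8).
Find 3^(-1) mod 8 by the extended Euclidean algorithm:
8 = 2 × 3 + 2  ⟹  2 = (1)·8 + (-2)·3
3 = 1 × 2 + 1  ⟹  1 = (-1)·8 + (3)·3
So (3)·3 ≡ 1 (mod 8), i.e. 3^(-1) ≡ 3 (mod 8).
x ≡ 3 × 1 = 3 ≡ 3 (mod 8).
Check: 45 × 3 = 135 ≡ 15 (mod 120).
x ≡ 3 (mod 8), giving 15 solutions mod 120.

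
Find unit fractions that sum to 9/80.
1/9 + 1/720

Greedy algorithm:
9/80: ceiling(80/9) = 9, use 1/9
1/720: ceiling(720/1) = 720, use 1/720
Result: 9/80 = 1/9 + 1/720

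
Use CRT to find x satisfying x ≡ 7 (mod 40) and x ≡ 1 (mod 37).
1407

Using Chinese Remainder Theorem:
M = 40 × 37 = 1480
M1 = 37, M2 = 40
y1 = 37^(-1) mod 40 = 13
y2 = 40^(-1) mod 37 = 25
x = (7×37×13 + 1×40×25) mod 1480 = 1407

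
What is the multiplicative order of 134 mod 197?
98

197 is prime, so ord(134) divides φ(197) = 196.
Divisors of 196: 1, 2, 4, 7, 14, 28, 49, 98, 196.
Repeated squaring: 134^1 ≡ 134, 134^2 ≡ 29, 134^4 ≡ 53, 134^8 ≡ 51, 134^16 ≡ 40, 134^32 ≡ 24, 134^64 ≡ 182, 134^128 ≡ 28 (mod 197).
Test 134^d mod 197 for each divisor d in increasing order:
134^1 ≡ 134
134^2 ≡ 29
134^4 ≡ 53
134^7 = 134^4·134^2·134^1 ≡ 93
134^14 = 134^8·134^4·134^2 ≡ 178
134^28 = 134^16·134^8·134^4 ≡ 164
134^49 = 134^32·134^16·134^1 ≡ 196
134^98 = 134^64·134^32·134^2 ≡ 1  ← first divisor giving 1
The order is 98.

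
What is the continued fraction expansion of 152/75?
[2; 37, 2]

Euclidean algorithm steps:
152 = 2 × 75 + 2
75 = 37 × 2 + 1
2 = 2 × 1 + 0
Continued fraction: [2; 37, 2]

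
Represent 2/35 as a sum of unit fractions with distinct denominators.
1/18 + 1/630

Greedy algorithm:
2/35: ceiling(35/2) = 18, use 1/18
1/630: ceiling(630/1) = 630, use 1/630
Result: 2/35 = 1/18 + 1/630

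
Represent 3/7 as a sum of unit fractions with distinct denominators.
1/3 + 1/11 + 1/231

Greedy algorithm:
3/7: ceiling(7/3) = 3, use 1/3
2/21: ceiling(21/2) = 11, use 1/11
1/231: ceiling(231/1) = 231, use 1/231
Result: 3/7 = 1/3 + 1/11 + 1/231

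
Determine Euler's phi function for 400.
160

400 = 2^4 × 5^2
φ(n) = n × ∏(1 - 1/p) for each prime p dividing n
φ(400) = 400 × (1 - 1/2) × (1 - 1/5) = 160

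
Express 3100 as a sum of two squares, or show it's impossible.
Not possible

Factorization: 3100 = 2^2 × 5^2 × 31
By Fermat: n is sum of two squares iff every prime p ≡ 3 (mod 4) appears to even power.
Prime(s) ≡ 3 (mod 4) with odd exponent: [(31, 1)]
Therefore 3100 cannot be expressed as a² + b².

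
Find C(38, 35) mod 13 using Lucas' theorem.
12

Using Lucas' theorem:
Write n=38 and k=35 in base 13:
n in base 13: [2, 12]
k in base 13: [2, 9]
C(38,35) mod 13 = ∏ C(n_i, k_i) mod 13
Digit binomials (mod 13): C(2,2) = 1; C(12,9) = 220 ≡ 12
Product: 1 × 12 = 12 ≡ 12 (mod 13)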